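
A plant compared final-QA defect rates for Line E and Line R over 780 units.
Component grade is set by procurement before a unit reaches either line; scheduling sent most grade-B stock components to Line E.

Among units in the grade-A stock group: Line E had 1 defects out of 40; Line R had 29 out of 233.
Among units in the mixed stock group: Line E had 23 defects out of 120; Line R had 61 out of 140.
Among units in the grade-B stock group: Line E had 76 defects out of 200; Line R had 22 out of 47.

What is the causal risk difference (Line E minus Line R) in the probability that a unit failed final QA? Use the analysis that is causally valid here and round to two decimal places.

-0.14

Here component grade is a common cause — it drives both which line a case falls under and the outcome. The crude comparison mixes populations; the stratum-specific rates are the causally relevant ones.
Adjusting over the population distribution of component grade: 0.350·(0.025−0.124) + 0.333·(0.192−0.436) + 0.317·(0.380−0.468) = -0.144.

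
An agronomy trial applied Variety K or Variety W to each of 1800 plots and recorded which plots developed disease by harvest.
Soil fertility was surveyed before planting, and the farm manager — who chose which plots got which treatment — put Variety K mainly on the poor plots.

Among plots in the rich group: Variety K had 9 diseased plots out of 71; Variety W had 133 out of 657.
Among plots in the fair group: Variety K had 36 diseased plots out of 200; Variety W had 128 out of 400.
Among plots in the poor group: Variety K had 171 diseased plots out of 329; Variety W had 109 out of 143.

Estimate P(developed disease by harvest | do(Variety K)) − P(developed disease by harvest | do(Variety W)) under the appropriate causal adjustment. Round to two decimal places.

-0.14

The stratified and pooled comparisons disagree (Variety K wins within each soil fertility; Variety W wins overall), so the answer turns on the causal role of soil fertility.
Since soil fertility is a pre-existing factor (not a product of the variety) and it affects the outcome on its own, it is a confounder. The stratified rates, not the pooled rate, identify the causal effect.
Adjusting over the population distribution of soil fertility: 0.404·(0.127−0.202) + 0.333·(0.180−0.320) + 0.262·(0.520−0.762) = -0.141.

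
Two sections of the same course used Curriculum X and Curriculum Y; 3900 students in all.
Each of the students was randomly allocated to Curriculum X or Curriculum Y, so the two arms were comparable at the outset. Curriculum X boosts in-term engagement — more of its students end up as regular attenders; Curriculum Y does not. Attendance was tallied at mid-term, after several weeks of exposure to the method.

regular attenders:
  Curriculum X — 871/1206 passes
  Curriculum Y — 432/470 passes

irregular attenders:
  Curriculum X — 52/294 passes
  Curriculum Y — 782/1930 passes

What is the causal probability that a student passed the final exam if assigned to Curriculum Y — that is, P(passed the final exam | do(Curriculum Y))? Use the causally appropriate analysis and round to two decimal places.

Mid-term attendance here is a post-treatment variable shaped by the teaching method; conditioning on it would introduce bias rather than remove it. The overall comparison is the causal one.
So P(outcome | do(Curriculum Y)) is just the pooled rate for Curriculum Y: 1214/2400 = 0.506.

0.51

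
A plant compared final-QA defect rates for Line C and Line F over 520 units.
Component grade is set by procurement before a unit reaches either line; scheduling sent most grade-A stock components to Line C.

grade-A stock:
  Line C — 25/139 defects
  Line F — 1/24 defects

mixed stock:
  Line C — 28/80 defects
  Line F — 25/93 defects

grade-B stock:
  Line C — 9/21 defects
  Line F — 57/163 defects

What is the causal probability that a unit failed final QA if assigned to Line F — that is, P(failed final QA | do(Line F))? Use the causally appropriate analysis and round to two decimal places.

The imbalance in component grade arose from how units were allocated, not from anything the line did; and component grade independently affects the outcome. The pooled gap is confounded — condition on component grade.
Standardising Line F to the population component grade mix: 0.313·1/24 + 0.333·25/93 + 0.354·57/163 = 0.226.

0.23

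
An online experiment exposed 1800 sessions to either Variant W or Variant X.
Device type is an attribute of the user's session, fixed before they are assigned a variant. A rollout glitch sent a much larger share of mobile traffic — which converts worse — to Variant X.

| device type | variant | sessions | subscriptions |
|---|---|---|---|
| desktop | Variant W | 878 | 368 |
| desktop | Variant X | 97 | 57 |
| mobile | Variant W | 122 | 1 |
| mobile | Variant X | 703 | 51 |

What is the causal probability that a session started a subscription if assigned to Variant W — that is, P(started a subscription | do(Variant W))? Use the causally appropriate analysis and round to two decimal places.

Variant X is higher inside every device type stratum but Variant W is higher in aggregate. Whether to stratify depends on how device type relates to the variant.
Device type is set before the variant has any effect — it is not caused by the variant — and it independently drives the outcome. That makes it a confounder, so the causal comparison is within device type levels.
Standardising Variant W to the population device type mix: 0.542·368/878 + 0.458·1/122 = 0.231.

0.23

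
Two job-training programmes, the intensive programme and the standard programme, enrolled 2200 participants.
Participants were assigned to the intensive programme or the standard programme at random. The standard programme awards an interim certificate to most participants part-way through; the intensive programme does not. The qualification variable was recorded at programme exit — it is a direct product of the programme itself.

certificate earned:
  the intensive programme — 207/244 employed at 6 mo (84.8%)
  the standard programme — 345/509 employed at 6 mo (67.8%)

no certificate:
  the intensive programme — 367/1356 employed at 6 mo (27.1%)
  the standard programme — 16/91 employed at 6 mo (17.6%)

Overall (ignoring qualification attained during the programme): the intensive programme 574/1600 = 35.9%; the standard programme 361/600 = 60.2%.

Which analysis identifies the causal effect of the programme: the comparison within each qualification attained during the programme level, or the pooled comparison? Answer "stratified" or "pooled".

Qualification attained during the programme is downstream of the programme. One should not condition on a consequence of treatment, so the overall rates are the right comparison.
Pooled: the intensive programme 35.9% vs the standard programme 60.2%; the standard programme is higher overall.

pooled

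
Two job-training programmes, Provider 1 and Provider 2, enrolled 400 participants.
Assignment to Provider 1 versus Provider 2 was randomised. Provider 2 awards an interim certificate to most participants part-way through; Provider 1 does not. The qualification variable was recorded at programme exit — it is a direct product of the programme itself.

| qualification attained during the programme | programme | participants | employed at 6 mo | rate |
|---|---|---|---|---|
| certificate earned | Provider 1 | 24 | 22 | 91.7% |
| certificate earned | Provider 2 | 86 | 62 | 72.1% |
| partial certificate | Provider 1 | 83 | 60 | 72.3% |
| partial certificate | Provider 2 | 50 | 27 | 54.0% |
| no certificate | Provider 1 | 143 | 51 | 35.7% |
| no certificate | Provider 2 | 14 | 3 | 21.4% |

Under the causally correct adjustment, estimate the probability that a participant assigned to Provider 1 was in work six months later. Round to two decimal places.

Qualification attained during the programme is recorded after the programme and is itself shifted by it — it sits on the causal path from programme to outcome. Conditioning on a mediator would strip out part of the effect we want; the pooled comparison gives the total causal effect.
So P(outcome | do(Provider 1)) is just the pooled rate for Provider 1: 133/250 = 0.532.

0.53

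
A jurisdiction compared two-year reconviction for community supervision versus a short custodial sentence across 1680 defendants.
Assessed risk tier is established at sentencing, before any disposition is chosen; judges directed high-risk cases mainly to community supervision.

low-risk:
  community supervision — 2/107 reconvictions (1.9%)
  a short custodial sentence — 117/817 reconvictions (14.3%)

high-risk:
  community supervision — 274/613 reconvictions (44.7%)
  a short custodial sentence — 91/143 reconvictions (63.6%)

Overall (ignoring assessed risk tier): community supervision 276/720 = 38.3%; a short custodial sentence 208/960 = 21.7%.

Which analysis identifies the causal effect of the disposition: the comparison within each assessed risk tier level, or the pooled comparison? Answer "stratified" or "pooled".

stratified

Nothing the disposition does changes assessed risk tier; the imbalance is an allocation artefact. With assessed risk tier also predicting the outcome, the pooled figure is confounded, and the within-stratum comparison is the causal one.
Within each level — low-risk: 1.9% vs 14.3%; high-risk: 44.7% vs 63.6% — community supervision is lower every time.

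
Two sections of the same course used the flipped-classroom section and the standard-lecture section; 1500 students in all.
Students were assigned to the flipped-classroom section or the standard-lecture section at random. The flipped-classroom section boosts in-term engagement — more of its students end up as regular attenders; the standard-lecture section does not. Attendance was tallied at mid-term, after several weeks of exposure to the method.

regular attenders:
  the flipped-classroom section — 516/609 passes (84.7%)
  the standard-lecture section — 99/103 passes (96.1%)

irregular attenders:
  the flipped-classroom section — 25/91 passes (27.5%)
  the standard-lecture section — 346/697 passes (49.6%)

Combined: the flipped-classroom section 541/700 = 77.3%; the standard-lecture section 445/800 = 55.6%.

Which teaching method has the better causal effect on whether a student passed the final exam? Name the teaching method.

The distribution of mid-term attendance is itself part of what the teaching method does — it is an intermediate outcome. Holding it fixed would remove that part of the effect; the total effect is the pooled difference.
Pooled: the flipped-classroom section 77.3% vs the standard-lecture section 55.6%; the flipped-classroom section is higher overall.

the flipped-classroom section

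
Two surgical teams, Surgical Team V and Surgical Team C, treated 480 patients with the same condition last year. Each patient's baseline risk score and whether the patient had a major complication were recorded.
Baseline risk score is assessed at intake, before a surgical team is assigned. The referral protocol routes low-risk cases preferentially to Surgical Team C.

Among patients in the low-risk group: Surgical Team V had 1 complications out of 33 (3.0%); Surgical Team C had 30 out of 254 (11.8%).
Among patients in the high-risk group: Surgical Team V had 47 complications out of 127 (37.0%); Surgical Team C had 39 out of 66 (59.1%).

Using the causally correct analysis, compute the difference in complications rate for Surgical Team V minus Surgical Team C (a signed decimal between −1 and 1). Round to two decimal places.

-0.14

Here baseline risk score is a common cause — it drives both which surgical team a case falls under and the outcome. The crude comparison mixes populations; the stratum-specific rates are the causally relevant ones.
Adjusting over the population distribution of baseline risk score: 0.598·(0.030−0.118) + 0.402·(0.370−0.591) = -0.141.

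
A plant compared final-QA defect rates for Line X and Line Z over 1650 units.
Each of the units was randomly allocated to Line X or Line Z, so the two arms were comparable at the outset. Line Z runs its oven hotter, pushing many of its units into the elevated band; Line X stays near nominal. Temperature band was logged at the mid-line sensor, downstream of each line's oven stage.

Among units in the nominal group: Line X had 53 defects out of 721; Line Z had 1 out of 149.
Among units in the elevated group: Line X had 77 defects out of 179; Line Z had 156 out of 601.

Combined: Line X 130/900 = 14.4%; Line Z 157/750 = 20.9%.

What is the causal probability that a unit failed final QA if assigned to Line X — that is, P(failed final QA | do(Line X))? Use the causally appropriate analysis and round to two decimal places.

0.14

Stratifying would compare lines among units the lines themselves sorted into in-process temperature band groups — a form of selection on an intermediate. The unconditioned pooled rates give the total causal effect.
So P(outcome | do(Line X)) is just the pooled rate for Line X: 130/900 = 0.144.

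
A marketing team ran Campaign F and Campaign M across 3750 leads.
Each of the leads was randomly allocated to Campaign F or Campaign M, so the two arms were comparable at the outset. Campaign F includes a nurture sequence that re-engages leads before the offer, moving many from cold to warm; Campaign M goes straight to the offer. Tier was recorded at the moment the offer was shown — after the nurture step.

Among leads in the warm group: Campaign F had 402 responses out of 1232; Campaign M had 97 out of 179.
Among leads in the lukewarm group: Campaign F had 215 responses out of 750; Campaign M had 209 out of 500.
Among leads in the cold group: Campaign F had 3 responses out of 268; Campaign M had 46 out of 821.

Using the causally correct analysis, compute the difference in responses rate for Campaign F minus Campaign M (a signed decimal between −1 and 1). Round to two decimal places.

+0.04

The engagement tier-specific comparison favours Campaign M throughout, but the pooled figures favour Campaign F. The question is whether to condition on engagement tier.
Stratifying would compare campaigns among leads the campaigns themselves sorted into engagement tier groups — a form of selection on an intermediate. The unconditioned pooled rates give the total causal effect.
The causal difference is the pooled difference: 0.276 − 0.235 = +0.041.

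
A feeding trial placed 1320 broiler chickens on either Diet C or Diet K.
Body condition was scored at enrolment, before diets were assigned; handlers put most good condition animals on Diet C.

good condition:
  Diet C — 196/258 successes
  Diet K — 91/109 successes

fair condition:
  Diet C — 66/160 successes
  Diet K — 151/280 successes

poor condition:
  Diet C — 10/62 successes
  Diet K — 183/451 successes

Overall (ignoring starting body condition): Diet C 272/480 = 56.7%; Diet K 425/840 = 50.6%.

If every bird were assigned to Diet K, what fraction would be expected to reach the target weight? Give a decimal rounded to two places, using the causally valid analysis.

Diet K is higher inside every starting body condition stratum but Diet C is higher in aggregate. Whether to stratify depends on how starting body condition relates to the diet.
The imbalance in starting body condition arose from how broiler chickens were allocated, not from anything the diet did; and starting body condition independently affects the outcome. The pooled gap is confounded — condition on starting body condition.
Standardising Diet K to the population starting body condition mix: 0.278·91/109 + 0.333·151/280 + 0.389·183/451 = 0.570.

0.57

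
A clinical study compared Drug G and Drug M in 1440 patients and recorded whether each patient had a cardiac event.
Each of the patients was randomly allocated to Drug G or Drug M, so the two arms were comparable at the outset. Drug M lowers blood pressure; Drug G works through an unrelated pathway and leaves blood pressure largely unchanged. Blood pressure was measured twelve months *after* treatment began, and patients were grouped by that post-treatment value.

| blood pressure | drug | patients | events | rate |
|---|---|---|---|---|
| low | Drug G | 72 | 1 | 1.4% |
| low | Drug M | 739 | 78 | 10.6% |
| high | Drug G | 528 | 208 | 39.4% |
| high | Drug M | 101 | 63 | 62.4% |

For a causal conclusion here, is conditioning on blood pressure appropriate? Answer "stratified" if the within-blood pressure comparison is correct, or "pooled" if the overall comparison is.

The blood pressure-specific comparison favours Drug G throughout, but the pooled figures favour Drug M. The question is whether to condition on blood pressure.
Blood pressure is recorded after the drug and is itself shifted by it — it sits on the causal path from drug to outcome. Conditioning on a mediator would strip out part of the effect we want; the pooled comparison gives the total causal effect.
Pooled: Drug G 34.8% vs Drug M 16.8%; Drug M is lower overall.

pooled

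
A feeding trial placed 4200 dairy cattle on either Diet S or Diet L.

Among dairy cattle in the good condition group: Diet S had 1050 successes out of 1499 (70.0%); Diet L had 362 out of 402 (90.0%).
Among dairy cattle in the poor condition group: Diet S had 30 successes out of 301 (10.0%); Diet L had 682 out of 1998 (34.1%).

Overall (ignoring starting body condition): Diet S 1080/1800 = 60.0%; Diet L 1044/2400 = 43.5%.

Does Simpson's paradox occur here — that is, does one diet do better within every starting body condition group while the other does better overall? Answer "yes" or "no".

Within each starting body condition level (good condition 70.0% vs 90.0%; poor condition 10.0% vs 34.1%), Diet L has the higher rate every time. Pooled: 60.0% vs 43.5% — Diet S has the higher rate overall. The two comparisons disagree.

yes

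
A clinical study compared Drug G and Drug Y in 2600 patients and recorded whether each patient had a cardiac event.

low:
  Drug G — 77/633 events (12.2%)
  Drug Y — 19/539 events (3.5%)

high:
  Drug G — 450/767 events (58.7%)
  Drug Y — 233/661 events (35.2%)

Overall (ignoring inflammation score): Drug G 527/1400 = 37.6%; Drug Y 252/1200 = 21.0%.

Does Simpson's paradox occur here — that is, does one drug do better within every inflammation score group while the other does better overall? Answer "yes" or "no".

Within each inflammation score level (low 12.2% vs 3.5%; high 58.7% vs 35.2%), Drug Y has the lower rate every time. Pooled: 37.6% vs 21.0% — Drug Y has the lower rate overall. They agree.

no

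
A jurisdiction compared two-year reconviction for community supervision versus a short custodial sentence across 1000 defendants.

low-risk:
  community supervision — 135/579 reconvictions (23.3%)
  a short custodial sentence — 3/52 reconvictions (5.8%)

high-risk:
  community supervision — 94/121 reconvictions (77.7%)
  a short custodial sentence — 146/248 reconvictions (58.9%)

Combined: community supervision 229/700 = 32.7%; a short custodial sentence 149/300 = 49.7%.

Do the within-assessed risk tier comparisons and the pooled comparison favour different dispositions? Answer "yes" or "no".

yes

Within each assessed risk tier level (low-risk 23.3% vs 5.8%; high-risk 77.7% vs 58.9%), a short custodial sentence has the lower rate every time. Pooled: 32.7% vs 49.7% — community supervision has the lower rate overall. The two comparisons disagree.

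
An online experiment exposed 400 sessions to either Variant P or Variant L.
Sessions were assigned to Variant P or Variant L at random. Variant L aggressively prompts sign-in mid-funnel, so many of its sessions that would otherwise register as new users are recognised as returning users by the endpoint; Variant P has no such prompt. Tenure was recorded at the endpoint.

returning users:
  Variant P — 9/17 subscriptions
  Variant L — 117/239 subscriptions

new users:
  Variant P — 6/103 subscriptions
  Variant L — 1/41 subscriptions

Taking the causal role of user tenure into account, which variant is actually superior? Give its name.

Variant L

Variant P is higher inside every user tenure stratum but Variant L is higher in aggregate. Whether to stratify depends on how user tenure relates to the variant.
Because the variant influences user tenure, user tenure is a post-treatment mediator, not a confounder. Stratifying on it would bias the estimate; the causal effect is the crude pooled difference.
Pooled: Variant P 12.5% vs Variant L 42.1%; Variant L is higher overall.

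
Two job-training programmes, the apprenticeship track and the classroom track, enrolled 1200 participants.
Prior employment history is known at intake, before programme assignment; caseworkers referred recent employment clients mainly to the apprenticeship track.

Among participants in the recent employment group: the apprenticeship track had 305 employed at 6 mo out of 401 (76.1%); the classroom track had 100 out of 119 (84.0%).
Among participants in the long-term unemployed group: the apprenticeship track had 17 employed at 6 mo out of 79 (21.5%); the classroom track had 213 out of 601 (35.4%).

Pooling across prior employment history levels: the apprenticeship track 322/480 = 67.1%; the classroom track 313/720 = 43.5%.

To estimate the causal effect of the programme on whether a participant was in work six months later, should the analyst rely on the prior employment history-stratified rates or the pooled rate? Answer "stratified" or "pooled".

Prior employment history differs across programmes for reasons unrelated to any effect of the programme itself, and it separately predicts the outcome — a classic confounder. We must compare within prior employment history levels.
Within each level — recent employment: 76.1% vs 84.0%; long-term unemployed: 21.5% vs 35.4% — the classroom track is higher every time.

stratified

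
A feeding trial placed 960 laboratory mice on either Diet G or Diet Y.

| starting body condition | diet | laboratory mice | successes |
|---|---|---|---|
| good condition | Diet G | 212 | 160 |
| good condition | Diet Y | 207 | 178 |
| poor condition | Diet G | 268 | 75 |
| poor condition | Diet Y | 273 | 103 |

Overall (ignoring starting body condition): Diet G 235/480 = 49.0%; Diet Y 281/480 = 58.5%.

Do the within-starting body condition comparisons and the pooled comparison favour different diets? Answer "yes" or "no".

no

Within each starting body condition level (good condition 75.5% vs 86.0%; poor condition 28.0% vs 37.7%), Diet Y has the higher rate every time. Pooled: 49.0% vs 58.5% — Diet Y has the higher rate overall. They agree.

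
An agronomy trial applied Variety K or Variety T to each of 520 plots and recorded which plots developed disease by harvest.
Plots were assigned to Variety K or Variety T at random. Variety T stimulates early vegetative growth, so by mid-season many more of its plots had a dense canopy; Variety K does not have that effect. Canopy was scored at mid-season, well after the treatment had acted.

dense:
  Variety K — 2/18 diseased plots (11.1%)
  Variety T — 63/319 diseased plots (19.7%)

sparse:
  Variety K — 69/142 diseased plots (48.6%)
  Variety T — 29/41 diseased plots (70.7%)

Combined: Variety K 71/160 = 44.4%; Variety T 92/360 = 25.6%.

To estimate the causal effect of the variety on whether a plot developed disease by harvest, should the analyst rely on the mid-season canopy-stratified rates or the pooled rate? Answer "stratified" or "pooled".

Within every mid-season canopy level Variety K has the lower rate, yet pooled Variety T does — Simpson's reversal.
The distribution of mid-season canopy is itself part of what the variety does — it is an intermediate outcome. Holding it fixed would remove that part of the effect; the total effect is the pooled difference.
Pooled: Variety K 44.4% vs Variety T 25.6%; Variety T is lower overall.

pooled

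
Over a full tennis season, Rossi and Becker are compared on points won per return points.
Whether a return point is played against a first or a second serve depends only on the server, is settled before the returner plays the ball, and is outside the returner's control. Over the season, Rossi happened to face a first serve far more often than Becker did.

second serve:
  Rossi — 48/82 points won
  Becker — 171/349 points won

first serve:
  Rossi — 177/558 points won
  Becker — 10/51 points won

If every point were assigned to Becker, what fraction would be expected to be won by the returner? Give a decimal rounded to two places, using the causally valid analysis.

Rossi is higher inside every serve type stratum but Becker is higher in aggregate. Whether to stratify depends on how serve type relates to the player.
Since serve type is a pre-existing factor (not a product of the player) and it affects the outcome on its own, it is a confounder. The stratified rates, not the pooled rate, identify the causal effect.
Standardising Becker to the population serve type mix: 0.414·171/349 + 0.586·10/51 = 0.318.

0.32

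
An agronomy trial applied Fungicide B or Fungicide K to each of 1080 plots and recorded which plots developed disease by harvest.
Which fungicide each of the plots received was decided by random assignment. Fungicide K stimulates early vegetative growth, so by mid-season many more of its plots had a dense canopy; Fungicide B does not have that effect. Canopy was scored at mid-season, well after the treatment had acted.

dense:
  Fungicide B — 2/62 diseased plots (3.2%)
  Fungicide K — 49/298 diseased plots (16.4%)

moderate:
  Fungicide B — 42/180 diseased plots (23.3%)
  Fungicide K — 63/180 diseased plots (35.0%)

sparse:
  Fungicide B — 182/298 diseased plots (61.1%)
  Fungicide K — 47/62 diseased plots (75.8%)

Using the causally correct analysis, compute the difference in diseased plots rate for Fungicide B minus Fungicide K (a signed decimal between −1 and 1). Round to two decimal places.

Stratifying would compare fungicides among plots the fungicides themselves sorted into mid-season canopy groups — a form of selection on an intermediate. The unconditioned pooled rates give the total causal effect.
The causal difference is the pooled difference: 0.419 − 0.294 = +0.124.

+0.12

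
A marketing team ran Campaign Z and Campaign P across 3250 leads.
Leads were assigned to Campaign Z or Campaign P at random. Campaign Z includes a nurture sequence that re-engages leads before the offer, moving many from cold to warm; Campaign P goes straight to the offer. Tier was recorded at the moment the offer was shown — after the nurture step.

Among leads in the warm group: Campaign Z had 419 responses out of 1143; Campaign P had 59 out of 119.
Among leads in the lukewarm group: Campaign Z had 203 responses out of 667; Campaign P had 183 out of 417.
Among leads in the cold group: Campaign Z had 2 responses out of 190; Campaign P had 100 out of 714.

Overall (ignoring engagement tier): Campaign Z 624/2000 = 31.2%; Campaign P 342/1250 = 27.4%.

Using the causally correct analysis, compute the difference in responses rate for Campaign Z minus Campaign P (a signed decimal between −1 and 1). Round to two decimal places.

Engagement tier is downstream of the campaign. One should not condition on a consequence of treatment, so the overall rates are the right comparison.
The causal difference is the pooled difference: 0.312 − 0.274 = +0.038.

+0.04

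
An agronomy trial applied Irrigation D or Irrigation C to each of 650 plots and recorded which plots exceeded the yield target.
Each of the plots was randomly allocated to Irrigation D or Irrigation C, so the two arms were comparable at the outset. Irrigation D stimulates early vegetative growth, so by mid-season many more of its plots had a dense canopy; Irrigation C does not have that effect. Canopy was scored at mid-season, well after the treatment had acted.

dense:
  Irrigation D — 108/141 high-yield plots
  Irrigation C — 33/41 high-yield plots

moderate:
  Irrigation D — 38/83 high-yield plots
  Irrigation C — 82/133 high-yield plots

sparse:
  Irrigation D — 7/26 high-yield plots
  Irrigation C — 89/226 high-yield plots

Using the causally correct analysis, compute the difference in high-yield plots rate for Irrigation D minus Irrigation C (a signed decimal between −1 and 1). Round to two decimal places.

+0.10

Mid-season canopy is downstream of the irrigation. One should not condition on a consequence of treatment, so the overall rates are the right comparison.
The causal difference is the pooled difference: 0.612 − 0.510 = +0.102.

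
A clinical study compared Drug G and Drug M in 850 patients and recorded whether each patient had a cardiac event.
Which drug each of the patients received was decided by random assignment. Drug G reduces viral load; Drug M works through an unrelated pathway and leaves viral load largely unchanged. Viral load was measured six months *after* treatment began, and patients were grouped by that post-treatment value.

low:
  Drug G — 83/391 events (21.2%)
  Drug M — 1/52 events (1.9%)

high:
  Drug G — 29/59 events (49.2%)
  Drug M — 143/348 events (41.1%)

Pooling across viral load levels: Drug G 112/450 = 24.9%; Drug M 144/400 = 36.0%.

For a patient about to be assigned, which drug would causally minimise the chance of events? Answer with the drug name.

Viral load is downstream of the drug. One should not condition on a consequence of treatment, so the overall rates are the right comparison.
Pooled: Drug G 24.9% vs Drug M 36.0%; Drug G is lower overall.

Drug G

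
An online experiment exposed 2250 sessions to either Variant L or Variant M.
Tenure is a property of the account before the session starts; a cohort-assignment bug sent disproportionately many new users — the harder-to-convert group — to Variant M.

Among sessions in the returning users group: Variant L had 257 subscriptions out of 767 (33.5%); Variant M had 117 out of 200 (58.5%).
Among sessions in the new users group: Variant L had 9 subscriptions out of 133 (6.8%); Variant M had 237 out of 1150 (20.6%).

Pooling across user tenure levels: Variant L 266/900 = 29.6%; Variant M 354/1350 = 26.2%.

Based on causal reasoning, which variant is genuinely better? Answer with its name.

Variant M

Variant M is higher inside every user tenure stratum but Variant L is higher in aggregate. Whether to stratify depends on how user tenure relates to the variant.
User tenure is set before the variant has any effect — it is not caused by the variant — and it independently drives the outcome. That makes it a confounder, so the causal comparison is within user tenure levels.
Within each level — returning users: 33.5% vs 58.5%; new users: 6.8% vs 20.6% — Variant M is higher every time.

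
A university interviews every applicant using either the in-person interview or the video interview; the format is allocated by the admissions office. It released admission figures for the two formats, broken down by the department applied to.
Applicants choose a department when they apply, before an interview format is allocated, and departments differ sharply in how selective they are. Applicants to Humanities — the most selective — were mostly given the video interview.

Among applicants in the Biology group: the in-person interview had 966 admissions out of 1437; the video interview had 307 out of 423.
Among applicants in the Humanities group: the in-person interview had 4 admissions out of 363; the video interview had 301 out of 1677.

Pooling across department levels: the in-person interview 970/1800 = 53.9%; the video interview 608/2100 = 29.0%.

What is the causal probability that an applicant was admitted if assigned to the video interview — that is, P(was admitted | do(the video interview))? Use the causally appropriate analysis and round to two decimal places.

Department is set before the interview format has any effect — it is not caused by the interview format — and it independently drives the outcome. That makes it a confounder, so the causal comparison is within department levels.
Standardising the video interview to the population department mix: 0.477·307/423 + 0.523·301/1677 = 0.440.

0.44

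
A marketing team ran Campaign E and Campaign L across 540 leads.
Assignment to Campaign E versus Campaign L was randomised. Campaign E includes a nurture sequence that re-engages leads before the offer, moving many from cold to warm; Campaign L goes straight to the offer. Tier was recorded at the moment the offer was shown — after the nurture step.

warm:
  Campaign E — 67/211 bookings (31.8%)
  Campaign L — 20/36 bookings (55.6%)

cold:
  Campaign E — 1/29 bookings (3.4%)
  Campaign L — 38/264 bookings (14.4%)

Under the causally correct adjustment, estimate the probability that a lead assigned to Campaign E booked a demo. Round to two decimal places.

Because the campaign influences engagement tier, engagement tier is a post-treatment mediator, not a confounder. Stratifying on it would bias the estimate; the causal effect is the crude pooled difference.
So P(outcome | do(Campaign E)) is just the pooled rate for Campaign E: 68/240 = 0.283.

0.28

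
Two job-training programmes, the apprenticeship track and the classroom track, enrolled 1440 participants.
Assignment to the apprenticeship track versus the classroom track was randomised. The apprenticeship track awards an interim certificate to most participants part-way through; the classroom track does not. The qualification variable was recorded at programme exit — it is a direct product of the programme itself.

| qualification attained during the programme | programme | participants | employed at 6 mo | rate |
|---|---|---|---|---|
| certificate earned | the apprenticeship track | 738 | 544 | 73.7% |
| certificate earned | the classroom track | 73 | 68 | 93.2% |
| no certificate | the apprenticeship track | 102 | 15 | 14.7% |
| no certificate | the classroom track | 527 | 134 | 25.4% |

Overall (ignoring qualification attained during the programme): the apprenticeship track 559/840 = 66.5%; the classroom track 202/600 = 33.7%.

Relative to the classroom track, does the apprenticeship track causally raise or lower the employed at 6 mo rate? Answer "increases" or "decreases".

increases

Qualification attained during the programme is recorded after the programme and is itself shifted by it — it sits on the causal path from programme to outcome. Conditioning on a mediator would strip out part of the effect we want; the pooled comparison gives the total causal effect.
Pooled: the apprenticeship track 66.5% vs the classroom track 33.7%; the apprenticeship track is higher overall.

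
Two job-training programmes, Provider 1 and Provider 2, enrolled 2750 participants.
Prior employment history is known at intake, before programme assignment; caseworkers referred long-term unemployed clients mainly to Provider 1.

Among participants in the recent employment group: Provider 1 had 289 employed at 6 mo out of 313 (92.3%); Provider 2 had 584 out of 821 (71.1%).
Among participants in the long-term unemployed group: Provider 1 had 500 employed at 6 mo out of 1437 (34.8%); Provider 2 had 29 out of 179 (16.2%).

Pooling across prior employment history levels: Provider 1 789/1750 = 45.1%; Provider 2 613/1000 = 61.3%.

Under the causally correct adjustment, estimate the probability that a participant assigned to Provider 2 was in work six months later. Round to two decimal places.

0.39

Prior employment history satisfies the back-door criterion: it is not a descendant of the programme, and it blocks the spurious path from programme to outcome. Adjusting for it (i.e., using the within-prior employment history rates) gives the causal effect.
Standardising Provider 2 to the population prior employment history mix: 0.412·584/821 + 0.588·29/179 = 0.389.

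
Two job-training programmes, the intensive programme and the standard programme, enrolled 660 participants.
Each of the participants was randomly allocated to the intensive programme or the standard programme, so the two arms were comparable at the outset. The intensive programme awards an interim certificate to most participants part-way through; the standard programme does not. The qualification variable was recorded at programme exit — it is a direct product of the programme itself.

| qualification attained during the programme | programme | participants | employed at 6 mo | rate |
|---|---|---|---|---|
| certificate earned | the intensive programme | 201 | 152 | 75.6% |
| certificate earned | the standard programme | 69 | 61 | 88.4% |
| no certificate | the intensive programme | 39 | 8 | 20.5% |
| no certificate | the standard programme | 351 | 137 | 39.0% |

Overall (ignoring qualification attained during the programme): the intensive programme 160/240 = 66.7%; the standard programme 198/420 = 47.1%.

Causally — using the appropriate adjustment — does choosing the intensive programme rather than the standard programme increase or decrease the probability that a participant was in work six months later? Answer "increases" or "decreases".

Qualification attained during the programme is recorded after the programme and is itself shifted by it — it sits on the causal path from programme to outcome. Conditioning on a mediator would strip out part of the effect we want; the pooled comparison gives the total causal effect.
Pooled: the intensive programme 66.7% vs the standard programme 47.1%; the intensive programme is higher overall.

increases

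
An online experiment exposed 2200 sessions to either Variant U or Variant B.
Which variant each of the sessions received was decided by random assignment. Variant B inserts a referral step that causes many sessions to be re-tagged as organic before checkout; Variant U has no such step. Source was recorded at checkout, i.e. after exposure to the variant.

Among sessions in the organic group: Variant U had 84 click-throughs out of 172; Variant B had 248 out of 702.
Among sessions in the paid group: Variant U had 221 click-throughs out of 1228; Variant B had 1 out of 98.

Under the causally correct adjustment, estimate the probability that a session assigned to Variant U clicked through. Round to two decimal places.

0.22

Traffic source is recorded after the variant and is itself shifted by it — it sits on the causal path from variant to outcome. Conditioning on a mediator would strip out part of the effect we want; the pooled comparison gives the total causal effect.
So P(outcome | do(Variant U)) is just the pooled rate for Variant U: 305/1400 = 0.218.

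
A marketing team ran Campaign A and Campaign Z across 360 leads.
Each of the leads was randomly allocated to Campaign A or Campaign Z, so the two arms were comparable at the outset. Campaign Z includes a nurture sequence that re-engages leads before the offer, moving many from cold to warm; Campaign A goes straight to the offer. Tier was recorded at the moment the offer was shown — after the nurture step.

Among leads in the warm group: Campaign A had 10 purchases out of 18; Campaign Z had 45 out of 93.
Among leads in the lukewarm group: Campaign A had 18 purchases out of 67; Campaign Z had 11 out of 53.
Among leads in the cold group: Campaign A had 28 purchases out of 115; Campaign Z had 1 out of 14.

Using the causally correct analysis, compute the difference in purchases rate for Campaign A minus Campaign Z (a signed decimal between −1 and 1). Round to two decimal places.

Campaign A is higher inside every engagement tier stratum but Campaign Z is higher in aggregate. Whether to stratify depends on how engagement tier relates to the campaign.
Stratifying would compare campaigns among leads the campaigns themselves sorted into engagement tier groups — a form of selection on an intermediate. The unconditioned pooled rates give the total causal effect.
The causal difference is the pooled difference: 0.280 − 0.356 = -0.076.

-0.08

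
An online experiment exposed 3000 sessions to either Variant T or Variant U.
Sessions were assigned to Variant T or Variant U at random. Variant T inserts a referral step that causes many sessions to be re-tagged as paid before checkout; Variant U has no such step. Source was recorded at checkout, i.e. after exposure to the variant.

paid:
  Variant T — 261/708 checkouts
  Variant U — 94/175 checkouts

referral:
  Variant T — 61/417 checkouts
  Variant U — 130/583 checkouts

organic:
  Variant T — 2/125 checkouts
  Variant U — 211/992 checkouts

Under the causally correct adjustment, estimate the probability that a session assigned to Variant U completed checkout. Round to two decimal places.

0.25

Within every traffic source level Variant U has the higher rate, yet pooled Variant T does — Simpson's reversal.
Stratifying would compare variants among sessions the variants themselves sorted into traffic source groups — a form of selection on an intermediate. The unconditioned pooled rates give the total causal effect.
So P(outcome | do(Variant U)) is just the pooled rate for Variant U: 435/1750 = 0.249.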